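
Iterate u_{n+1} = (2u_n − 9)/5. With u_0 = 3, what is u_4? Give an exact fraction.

−1779/625

u_1 = (2·3 − 9)/5 = −3/5.
u_2 = (2·(−3/5) − 9)/5 = −51/25.
u_3 = (2·(−51/25) − 9)/5 = −327/125.
u_4 = (2·(−327/125) − 9)/5 = −1779/625.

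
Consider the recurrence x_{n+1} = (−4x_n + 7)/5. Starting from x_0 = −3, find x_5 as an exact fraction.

6299/3125

x_1 = (−4·(−3) + 7)/5 = 19/5.
x_2 = (−4·(19/5) + 7)/5 = −41/25.
x_3 = (−4·(−41/25) + 7)/5 = 339/125.
x_4 = (−4·(339/125) + 7)/5 = −481/625.
x_5 = (−4·(−481/625) + 7)/5 = 6299/3125.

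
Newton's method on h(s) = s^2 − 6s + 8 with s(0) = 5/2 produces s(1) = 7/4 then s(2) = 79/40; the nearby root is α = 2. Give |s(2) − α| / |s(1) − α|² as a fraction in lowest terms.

2/5

s(1) − α = 7/4 − 2 = −1/4, so |s(1) − α| = 1/4.
s(2) − α = 79/40 − 2 = −1/40, so |s(2) − α| = 1/40.
|s(1) − α|² = 1/16.
Ratio = (1/40) / (1/16) = 2/5.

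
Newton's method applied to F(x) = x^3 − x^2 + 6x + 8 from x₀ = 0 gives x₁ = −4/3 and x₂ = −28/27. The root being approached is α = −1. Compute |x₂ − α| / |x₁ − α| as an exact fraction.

x₁ − α = −4/3 − (−1) = −4/3 + 1 = −1/3, so |x₁ − α| = 1/3.
x₂ − α = −28/27 − (−1) = −28/27 + 1 = −1/27, so |x₂ − α| = 1/27.
Ratio = (1/27) / (1/3) = 1/9.

1/9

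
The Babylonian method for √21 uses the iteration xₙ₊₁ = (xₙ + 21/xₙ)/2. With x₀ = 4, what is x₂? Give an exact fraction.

x₁ = (4 + 21/4)/2 = 37/8.
x₂ = (37/8 + 21/(37/8))/2 = 2713/592.

2713/592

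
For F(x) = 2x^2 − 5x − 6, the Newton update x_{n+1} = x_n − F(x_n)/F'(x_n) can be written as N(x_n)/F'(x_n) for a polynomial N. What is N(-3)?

F'(x) = 4x − 5.
N(x) = x·F'(x) − F(x) = x·(4x − 5) − (2x^2 − 5x − 6) = 2x^2 + 6.
N(-3) = 24.

24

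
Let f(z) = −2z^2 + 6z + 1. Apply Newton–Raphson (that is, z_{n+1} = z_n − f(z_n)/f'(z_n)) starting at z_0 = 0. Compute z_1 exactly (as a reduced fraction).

f'(z) = −4z + 6.
f(0) = 1, f'(0) = 6, so z_1 = 0 − 1/6 = −1/6.

−1/6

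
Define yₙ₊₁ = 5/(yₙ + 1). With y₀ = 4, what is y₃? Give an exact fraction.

10/7

y₁ = 5/(4 + 1) = 1.
y₂ = 5/(1 + 1) = 5/2.
y₃ = 5/(5/2 + 1) = 10/7.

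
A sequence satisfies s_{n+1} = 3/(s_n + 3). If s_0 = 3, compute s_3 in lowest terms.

7/9

s_1 = 3/(3 + 3) = 1/2.
s_2 = 3/(1/2 + 3) = 6/7.
s_3 = 3/(6/7 + 3) = 7/9.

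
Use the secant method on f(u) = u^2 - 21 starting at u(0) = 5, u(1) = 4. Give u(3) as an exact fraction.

353/77

f(5) = 4, f(4) = -5. u(2) = 4 - (-5)·(4 - 5)/((-5) - 4) = 41/9.
f(4) = -5, f(41/9) = -20/81. u(3) = (41/9) - (-20/81)·((41/9) - 4)/((-20/81) - (-5)) = 353/77.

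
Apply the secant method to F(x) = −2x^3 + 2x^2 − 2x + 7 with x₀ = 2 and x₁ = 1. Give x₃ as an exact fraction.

F(2) = −5, F(1) = 5. x₂ = 1 − 5·(1 − 2)/(5 − (−5)) = 3/2.
F(1) = 5, F(3/2) = 7/4. x₃ = (3/2) − (7/4)·((3/2) − 1)/((7/4) − 5) = 23/13.

23/13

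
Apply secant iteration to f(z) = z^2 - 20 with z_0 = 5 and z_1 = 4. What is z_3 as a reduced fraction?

85/19

f(5) = 5, f(4) = -4. z_2 = 4 - (-4)·(4 - 5)/((-4) - 5) = 40/9.
f(4) = -4, f(40/9) = -20/81. z_3 = (40/9) - (-20/81)·((40/9) - 4)/((-20/81) - (-4)) = 85/19.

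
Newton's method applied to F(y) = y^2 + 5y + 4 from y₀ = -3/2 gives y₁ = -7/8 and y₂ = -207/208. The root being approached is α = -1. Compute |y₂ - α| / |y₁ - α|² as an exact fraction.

4/13

y₁ - α = -7/8 - (-1) = -7/8 + 1 = 1/8, so |y₁ - α| = 1/8.
y₂ - α = -207/208 - (-1) = -207/208 + 1 = 1/208, so |y₂ - α| = 1/208.
|y₁ - α|² = 1/64.
Ratio = (1/208) / (1/64) = 4/13.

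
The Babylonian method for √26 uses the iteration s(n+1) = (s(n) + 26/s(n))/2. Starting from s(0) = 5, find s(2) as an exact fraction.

5201/1020

s(1) = (5 + 26/5)/2 = 51/10.
s(2) = (51/10 + 26/(51/10))/2 = 5201/1020.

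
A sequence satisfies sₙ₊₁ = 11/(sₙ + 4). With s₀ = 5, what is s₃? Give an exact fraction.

517/287

s₁ = 11/(5 + 4) = 11/9.
s₂ = 11/(11/9 + 4) = 99/47.
s₃ = 11/(99/47 + 4) = 517/287.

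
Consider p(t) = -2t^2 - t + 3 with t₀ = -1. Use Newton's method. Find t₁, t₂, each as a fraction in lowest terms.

t₁ = -5/3, t₂ = -77/51

p'(t) = -4t - 1.
p(-1) = 2, p'(-1) = 3, so t₁ = (-1) - 2/3 = -5/3.
p(-5/3) = -8/9, p'(-5/3) = 17/3, so t₂ = (-5/3) - (-8/9)/(17/3) = -77/51.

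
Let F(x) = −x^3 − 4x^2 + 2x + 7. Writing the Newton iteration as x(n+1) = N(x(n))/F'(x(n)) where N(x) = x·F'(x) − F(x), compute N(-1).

F'(x) = −3x^2 − 8x + 2.
N(x) = x·F'(x) − F(x) = x·(−3x^2 − 8x + 2) − (−x^3 − 4x^2 + 2x + 7) = −2x^3 − 4x^2 − 7.
N(-1) = −9.

−9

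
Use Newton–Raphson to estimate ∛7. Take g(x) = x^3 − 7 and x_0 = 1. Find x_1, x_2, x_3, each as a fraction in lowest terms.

g'(x) = 3x^2.
g(1) = −6, g'(1) = 3, so x_1 = 1 − (−6)/3 = 3.
g(3) = 20, g'(3) = 27, so x_2 = 3 − 20/27 = 61/27.
g(61/27) = 89200/19683, g'(61/27) = 3721/243, so x_3 = (61/27) − (89200/19683)/(3721/243) = 591743/301401.

x_1 = 3, x_2 = 61/27, x_3 = 591743/301401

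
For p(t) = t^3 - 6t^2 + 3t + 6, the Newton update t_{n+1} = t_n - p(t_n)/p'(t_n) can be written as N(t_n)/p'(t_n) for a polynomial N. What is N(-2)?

-46

p'(t) = 3t^2 - 12t + 3.
N(t) = t·p'(t) - p(t) = t·(3t^2 - 12t + 3) - (t^3 - 6t^2 + 3t + 6) = 2t^3 - 6t^2 - 6.
N(-2) = -46.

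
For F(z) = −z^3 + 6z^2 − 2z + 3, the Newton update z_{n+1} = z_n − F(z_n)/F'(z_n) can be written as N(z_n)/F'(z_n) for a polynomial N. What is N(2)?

5

F'(z) = −3z^2 + 12z − 2.
N(z) = z·F'(z) − F(z) = z·(−3z^2 + 12z − 2) − (−z^3 + 6z^2 − 2z + 3) = −2z^3 + 6z^2 − 3.
N(2) = 5.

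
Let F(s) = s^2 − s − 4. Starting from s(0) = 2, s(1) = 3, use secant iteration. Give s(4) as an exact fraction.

187/73

F(2) = −2, F(3) = 2. s(2) = 3 − 2·(3 − 2)/(2 − (−2)) = 5/2.
F(3) = 2, F(5/2) = −1/4. s(3) = (5/2) − (−1/4)·((5/2) − 3)/((−1/4) − 2) = 23/9.
F(5/2) = −1/4, F(23/9) = −2/81. s(4) = (23/9) − (−2/81)·((23/9) − (5/2))/((−2/81) − (−1/4)) = 187/73.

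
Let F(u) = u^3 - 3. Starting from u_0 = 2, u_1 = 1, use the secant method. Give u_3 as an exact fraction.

F(2) = 5, F(1) = -2. u_2 = 1 - (-2)·(1 - 2)/((-2) - 5) = 9/7.
F(1) = -2, F(9/7) = -300/343. u_3 = (9/7) - (-300/343)·((9/7) - 1)/((-300/343) - (-2)) = 291/193.

291/193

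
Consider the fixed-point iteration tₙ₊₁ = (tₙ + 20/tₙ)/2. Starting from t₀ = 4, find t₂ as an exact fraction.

161/36

t₁ = (4 + 20/4)/2 = 9/2.
t₂ = (9/2 + 20/(9/2))/2 = 161/36.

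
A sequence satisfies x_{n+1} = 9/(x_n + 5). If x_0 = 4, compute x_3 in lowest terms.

18/13

x_1 = 9/(4 + 5) = 1.
x_2 = 9/(1 + 5) = 3/2.
x_3 = 9/(3/2 + 5) = 18/13.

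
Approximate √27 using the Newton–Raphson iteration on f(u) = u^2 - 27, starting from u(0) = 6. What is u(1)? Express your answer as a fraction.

21/4

f'(u) = 2u.
f(6) = 9, f'(6) = 12, so u(1) = 6 - 9/12 = 21/4.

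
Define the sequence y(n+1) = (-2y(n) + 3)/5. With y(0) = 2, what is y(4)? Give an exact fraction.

y(1) = (-2·2 + 3)/5 = -1/5.
y(2) = (-2·(-1/5) + 3)/5 = 17/25.
y(3) = (-2·(17/25) + 3)/5 = 41/125.
y(4) = (-2·(41/125) + 3)/5 = 293/625.

293/625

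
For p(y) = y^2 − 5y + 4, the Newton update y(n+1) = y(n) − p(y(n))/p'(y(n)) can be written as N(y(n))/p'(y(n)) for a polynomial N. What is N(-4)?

12

p'(y) = 2y − 5.
N(y) = y·p'(y) − p(y) = y·(2y − 5) − (y^2 − 5y + 4) = y^2 − 4.
N(-4) = 12.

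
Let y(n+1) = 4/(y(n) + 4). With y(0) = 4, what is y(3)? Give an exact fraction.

9/11

y(1) = 4/(4 + 4) = 1/2.
y(2) = 4/(1/2 + 4) = 8/9.
y(3) = 4/(8/9 + 4) = 9/11.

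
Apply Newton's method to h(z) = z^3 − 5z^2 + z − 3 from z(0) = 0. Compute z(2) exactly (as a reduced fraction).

−6

h'(z) = 3z^2 − 10z + 1.
h(0) = −3, h'(0) = 1, so z(1) = 0 − (−3)/1 = 3.
h(3) = −18, h'(3) = −2, so z(2) = 3 − (−18)/(−2) = −6.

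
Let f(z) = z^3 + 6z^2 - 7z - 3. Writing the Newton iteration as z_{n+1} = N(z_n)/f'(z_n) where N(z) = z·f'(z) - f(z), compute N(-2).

f'(z) = 3z^2 + 12z - 7.
N(z) = z·f'(z) - f(z) = z·(3z^2 + 12z - 7) - (z^3 + 6z^2 - 7z - 3) = 2z^3 + 6z^2 + 3.
N(-2) = 11.

11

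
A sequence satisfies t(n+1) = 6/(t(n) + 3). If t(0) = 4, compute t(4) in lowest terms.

t(1) = 6/(4 + 3) = 6/7.
t(2) = 6/(6/7 + 3) = 14/9.
t(3) = 6/(14/9 + 3) = 54/41.
t(4) = 6/(54/41 + 3) = 82/59.

82/59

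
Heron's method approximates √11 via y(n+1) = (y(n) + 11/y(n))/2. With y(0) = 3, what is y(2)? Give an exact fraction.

199/60

y(1) = (3 + 11/3)/2 = 10/3.
y(2) = (10/3 + 11/(10/3))/2 = 199/60.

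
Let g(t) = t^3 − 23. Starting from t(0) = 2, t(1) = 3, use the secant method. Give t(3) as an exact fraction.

25793/9079

g(2) = −15, g(3) = 4. t(2) = 3 − 4·(3 − 2)/(4 − (−15)) = 53/19.
g(3) = 4, g(53/19) = −8880/6859. t(3) = (53/19) − (−8880/6859)·((53/19) − 3)/((−8880/6859) − 4) = 25793/9079.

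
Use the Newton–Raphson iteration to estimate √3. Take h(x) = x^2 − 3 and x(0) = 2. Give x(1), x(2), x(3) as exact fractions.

x(1) = 7/4, x(2) = 97/56, x(3) = 18817/10864

h'(x) = 2x.
h(2) = 1, h'(2) = 4, so x(1) = 2 − 1/4 = 7/4.
h(7/4) = 1/16, h'(7/4) = 7/2, so x(2) = (7/4) − (1/16)/(7/2) = 97/56.
h(97/56) = 1/3136, h'(97/56) = 97/28, so x(3) = (97/56) − (1/3136)/(97/28) = 18817/10864.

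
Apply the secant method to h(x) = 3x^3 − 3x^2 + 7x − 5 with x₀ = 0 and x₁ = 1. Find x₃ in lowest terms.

160/209

h(0) = −5, h(1) = 2. x₂ = 1 − 2·(1 − 0)/(2 − (−5)) = 5/7.
h(1) = 2, h(5/7) = −150/343. x₃ = (5/7) − (−150/343)·((5/7) − 1)/((−150/343) − 2) = 160/209.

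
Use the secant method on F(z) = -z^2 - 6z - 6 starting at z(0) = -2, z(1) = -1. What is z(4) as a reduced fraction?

F(-2) = 2, F(-1) = -1. z(2) = (-1) - (-1)·((-1) - (-2))/((-1) - 2) = -4/3.
F(-1) = -1, F(-4/3) = 2/9. z(3) = (-4/3) - (2/9)·((-4/3) - (-1))/((2/9) - (-1)) = -14/11.
F(-4/3) = 2/9, F(-14/11) = 2/121. z(4) = (-14/11) - (2/121)·((-14/11) - (-4/3))/((2/121) - (2/9)) = -71/56.

-71/56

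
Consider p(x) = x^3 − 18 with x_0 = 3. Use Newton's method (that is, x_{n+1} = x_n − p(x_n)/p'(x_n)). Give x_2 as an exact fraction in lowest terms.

p'(x) = 3x^2.
p(3) = 9, p'(3) = 27, so x_1 = 3 − 9/27 = 8/3.
p(8/3) = 26/27, p'(8/3) = 64/3, so x_2 = (8/3) − (26/27)/(64/3) = 755/288.

755/288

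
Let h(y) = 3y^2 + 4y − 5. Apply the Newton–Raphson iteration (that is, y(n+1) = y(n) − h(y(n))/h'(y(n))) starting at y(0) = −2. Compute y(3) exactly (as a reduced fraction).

h'(y) = 6y + 4.
h(−2) = −1, h'(−2) = −8, so y(1) = (−2) − (−1)/(−8) = −17/8.
h(−17/8) = 3/64, h'(−17/8) = −35/4, so y(2) = (−17/8) − (3/64)/(−35/4) = −1187/560.
h(−1187/560) = 27/313600, h'(−1187/560) = −2441/280, so y(3) = (−1187/560) − (27/313600)/(−2441/280) = −5794907/2733920.

−5794907/2733920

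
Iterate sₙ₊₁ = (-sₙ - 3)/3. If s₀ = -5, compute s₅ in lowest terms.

-178/243

s₁ = (-(-5) - 3)/3 = 2/3.
s₂ = (-(2/3) - 3)/3 = -11/9.
s₃ = (-(-11/9) - 3)/3 = -16/27.
s₄ = (-(-16/27) - 3)/3 = -65/81.
s₅ = (-(-65/81) - 3)/3 = -178/243.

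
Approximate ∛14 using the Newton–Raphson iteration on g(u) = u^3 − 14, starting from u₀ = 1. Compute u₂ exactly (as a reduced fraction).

g'(u) = 3u^2.
g(1) = −13, g'(1) = 3, so u₁ = 1 − (−13)/3 = 16/3.
g(16/3) = 3718/27, g'(16/3) = 256/3, so u₂ = (16/3) − (3718/27)/(256/3) = 4285/1152.

4285/1152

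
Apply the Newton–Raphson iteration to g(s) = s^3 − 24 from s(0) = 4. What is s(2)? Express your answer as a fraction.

9451/3249

g'(s) = 3s^2.
g(4) = 40, g'(4) = 48, so s(1) = 4 − 40/48 = 19/6.
g(19/6) = 1675/216, g'(19/6) = 361/12, so s(2) = (19/6) − (1675/216)/(361/12) = 9451/3249.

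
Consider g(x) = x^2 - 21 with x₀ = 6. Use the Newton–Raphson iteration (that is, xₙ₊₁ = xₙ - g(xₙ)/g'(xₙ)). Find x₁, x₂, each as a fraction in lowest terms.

x₁ = 19/4, x₂ = 697/152

g'(x) = 2x.
g(6) = 15, g'(6) = 12, so x₁ = 6 - 15/12 = 19/4.
g(19/4) = 25/16, g'(19/4) = 19/2, so x₂ = (19/4) - (25/16)/(19/2) = 697/152.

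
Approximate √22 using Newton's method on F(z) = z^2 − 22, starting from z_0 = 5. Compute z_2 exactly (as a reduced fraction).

4409/940

F'(z) = 2z.
F(5) = 3, F'(5) = 10, so z_1 = 5 − 3/10 = 47/10.
F(47/10) = 9/100, F'(47/10) = 47/5, so z_2 = (47/10) − (9/100)/(47/5) = 4409/940.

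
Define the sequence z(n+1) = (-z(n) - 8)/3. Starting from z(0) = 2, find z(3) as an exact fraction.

z(1) = (-2 - 8)/3 = -10/3.
z(2) = (-(-10/3) - 8)/3 = -14/9.
z(3) = (-(-14/9) - 8)/3 = -58/27.

-58/27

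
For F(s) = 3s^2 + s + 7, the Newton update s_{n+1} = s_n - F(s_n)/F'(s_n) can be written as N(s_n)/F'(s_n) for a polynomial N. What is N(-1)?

-4

F'(s) = 6s + 1.
N(s) = s·F'(s) - F(s) = s·(6s + 1) - (3s^2 + s + 7) = 3s^2 - 7.
N(-1) = -4.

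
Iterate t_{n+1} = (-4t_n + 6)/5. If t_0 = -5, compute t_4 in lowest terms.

t_1 = (-4·(-5) + 6)/5 = 26/5.
t_2 = (-4·(26/5) + 6)/5 = -74/25.
t_3 = (-4·(-74/25) + 6)/5 = 446/125.
t_4 = (-4·(446/125) + 6)/5 = -1034/625.

-1034/625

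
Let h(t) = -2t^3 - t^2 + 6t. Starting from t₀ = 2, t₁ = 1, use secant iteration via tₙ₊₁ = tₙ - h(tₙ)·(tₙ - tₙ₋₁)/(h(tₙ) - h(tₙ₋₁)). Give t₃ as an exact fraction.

h(2) = -8, h(1) = 3. t₂ = 1 - 3·(1 - 2)/(3 - (-8)) = 14/11.
h(1) = 3, h(14/11) = 2520/1331. t₃ = (14/11) - (2520/1331)·((14/11) - 1)/((2520/1331) - 3) = 854/491.

854/491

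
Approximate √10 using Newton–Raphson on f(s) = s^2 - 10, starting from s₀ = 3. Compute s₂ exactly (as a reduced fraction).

f'(s) = 2s.
f(3) = -1, f'(3) = 6, so s₁ = 3 - (-1)/6 = 19/6.
f(19/6) = 1/36, f'(19/6) = 19/3, so s₂ = (19/6) - (1/36)/(19/3) = 721/228.

721/228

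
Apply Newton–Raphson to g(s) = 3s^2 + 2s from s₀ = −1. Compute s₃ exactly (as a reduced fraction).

g'(s) = 6s + 2.
g(−1) = 1, g'(−1) = −4, so s₁ = (−1) − 1/(−4) = −3/4.
g(−3/4) = 3/16, g'(−3/4) = −5/2, so s₂ = (−3/4) − (3/16)/(−5/2) = −27/40.
g(−27/40) = 27/1600, g'(−27/40) = −41/20, so s₃ = (−27/40) − (27/1600)/(−41/20) = −2187/3280.

−2187/3280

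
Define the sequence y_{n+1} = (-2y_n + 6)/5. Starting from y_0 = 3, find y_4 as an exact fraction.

114/125

y_1 = (-2·3 + 6)/5 = 0.
y_2 = (-2·0 + 6)/5 = 6/5.
y_3 = (-2·(6/5) + 6)/5 = 18/25.
y_4 = (-2·(18/25) + 6)/5 = 114/125.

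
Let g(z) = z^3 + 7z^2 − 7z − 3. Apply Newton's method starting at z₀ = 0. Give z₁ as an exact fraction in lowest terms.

−3/7

g'(z) = 3z^2 + 14z − 7.
g(0) = −3, g'(0) = −7, so z₁ = 0 − (−3)/(−7) = −3/7.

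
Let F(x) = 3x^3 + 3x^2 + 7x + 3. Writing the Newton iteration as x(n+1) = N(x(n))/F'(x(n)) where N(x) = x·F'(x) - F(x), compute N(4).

F'(x) = 9x^2 + 6x + 7.
N(x) = x·F'(x) - F(x) = x·(9x^2 + 6x + 7) - (3x^3 + 3x^2 + 7x + 3) = 6x^3 + 3x^2 - 3.
N(4) = 429.

429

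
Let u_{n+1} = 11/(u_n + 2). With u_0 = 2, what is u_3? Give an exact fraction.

u_1 = 11/(2 + 2) = 11/4.
u_2 = 11/(11/4 + 2) = 44/19.
u_3 = 11/(44/19 + 2) = 209/82.

209/82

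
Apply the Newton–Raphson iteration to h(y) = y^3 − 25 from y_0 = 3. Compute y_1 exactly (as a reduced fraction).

79/27

h'(y) = 3y^2.
h(3) = 2, h'(3) = 27, so y_1 = 3 − 2/27 = 79/27.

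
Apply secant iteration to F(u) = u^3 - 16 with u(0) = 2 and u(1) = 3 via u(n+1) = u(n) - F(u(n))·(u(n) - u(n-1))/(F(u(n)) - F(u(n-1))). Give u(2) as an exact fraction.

46/19

F(2) = -8, F(3) = 11. u(2) = 3 - 11·(3 - 2)/(11 - (-8)) = 46/19.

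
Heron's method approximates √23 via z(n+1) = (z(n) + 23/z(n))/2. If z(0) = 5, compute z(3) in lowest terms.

z(1) = (5 + 23/5)/2 = 24/5.
z(2) = (24/5 + 23/(24/5))/2 = 1151/240.
z(3) = (1151/240 + 23/(1151/240))/2 = 2649601/552480.

2649601/552480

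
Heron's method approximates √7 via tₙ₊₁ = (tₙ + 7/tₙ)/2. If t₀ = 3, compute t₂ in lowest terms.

127/48

t₁ = (3 + 7/3)/2 = 8/3.
t₂ = (8/3 + 7/(8/3))/2 = 127/48.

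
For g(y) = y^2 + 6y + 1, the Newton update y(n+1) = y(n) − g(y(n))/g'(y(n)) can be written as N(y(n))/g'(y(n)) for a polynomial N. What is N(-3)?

8

g'(y) = 2y + 6.
N(y) = y·g'(y) − g(y) = y·(2y + 6) − (y^2 + 6y + 1) = y^2 − 1.
N(-3) = 8.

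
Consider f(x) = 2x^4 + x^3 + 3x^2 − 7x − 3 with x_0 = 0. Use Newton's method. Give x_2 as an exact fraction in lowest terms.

−4317/11585

f'(x) = 8x^3 + 3x^2 + 6x − 7.
f(0) = −3, f'(0) = −7, so x_1 = 0 − (−3)/(−7) = −3/7.
f(−3/7) = 1296/2401, f'(−3/7) = −3310/343, so x_2 = (−3/7) − (1296/2401)/(−3310/343) = −4317/11585.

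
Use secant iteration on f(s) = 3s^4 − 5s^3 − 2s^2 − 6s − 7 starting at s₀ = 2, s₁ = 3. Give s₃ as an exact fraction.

45944889/19595603

f(2) = −19, f(3) = 65. s₂ = 3 − 65·(3 − 2)/(65 − (−19)) = 187/84.
f(3) = 65, f(187/84) = −194992915/16595712. s₃ = (187/84) − (−194992915/16595712)·((187/84) − 3)/((−194992915/16595712) − 65) = 45944889/19595603.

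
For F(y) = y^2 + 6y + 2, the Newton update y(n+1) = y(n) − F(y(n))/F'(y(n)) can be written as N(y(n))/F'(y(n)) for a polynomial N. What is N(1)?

F'(y) = 2y + 6.
N(y) = y·F'(y) − F(y) = y·(2y + 6) − (y^2 + 6y + 2) = y^2 − 2.
N(1) = −1.

−1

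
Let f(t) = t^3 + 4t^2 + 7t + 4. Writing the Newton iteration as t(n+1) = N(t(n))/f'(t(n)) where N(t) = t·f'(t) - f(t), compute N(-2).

-4

f'(t) = 3t^2 + 8t + 7.
N(t) = t·f'(t) - f(t) = t·(3t^2 + 8t + 7) - (t^3 + 4t^2 + 7t + 4) = 2t^3 + 4t^2 - 4.
N(-2) = -4.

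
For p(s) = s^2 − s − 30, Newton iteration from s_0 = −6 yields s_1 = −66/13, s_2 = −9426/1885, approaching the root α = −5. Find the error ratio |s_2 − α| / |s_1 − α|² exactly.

13/145

s_1 − α = −66/13 − (−5) = −66/13 + 5 = −1/13, so |s_1 − α| = 1/13.
s_2 − α = −9426/1885 − (−5) = −9426/1885 + 5 = −1/1885, so |s_2 − α| = 1/1885.
|s_1 − α|² = 1/169.
Ratio = (1/1885) / (1/169) = 13/145.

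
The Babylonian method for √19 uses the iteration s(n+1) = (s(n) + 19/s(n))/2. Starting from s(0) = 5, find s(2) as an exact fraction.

959/220

s(1) = (5 + 19/5)/2 = 22/5.
s(2) = (22/5 + 19/(22/5))/2 = 959/220.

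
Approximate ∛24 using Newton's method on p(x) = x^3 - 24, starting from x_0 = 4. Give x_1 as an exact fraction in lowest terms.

p'(x) = 3x^2.
p(4) = 40, p'(4) = 48, so x_1 = 4 - 40/48 = 19/6.

19/6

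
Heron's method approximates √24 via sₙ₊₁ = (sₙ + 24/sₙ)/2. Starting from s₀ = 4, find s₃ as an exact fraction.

4801/980

s₁ = (4 + 24/4)/2 = 5.
s₂ = (5 + 24/5)/2 = 49/10.
s₃ = (49/10 + 24/(49/10))/2 = 4801/980.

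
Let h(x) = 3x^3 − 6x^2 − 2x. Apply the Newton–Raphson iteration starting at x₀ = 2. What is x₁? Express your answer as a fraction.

h'(x) = 9x^2 − 12x − 2.
h(2) = −4, h'(2) = 10, so x₁ = 2 − (−4)/10 = 12/5.

12/5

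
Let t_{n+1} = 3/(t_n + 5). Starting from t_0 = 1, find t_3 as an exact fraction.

33/61

t_1 = 3/(1 + 5) = 1/2.
t_2 = 3/(1/2 + 5) = 6/11.
t_3 = 3/(6/11 + 5) = 33/61.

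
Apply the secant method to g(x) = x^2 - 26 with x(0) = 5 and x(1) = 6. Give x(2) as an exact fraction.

g(5) = -1, g(6) = 10. x(2) = 6 - 10·(6 - 5)/(10 - (-1)) = 56/11.

56/11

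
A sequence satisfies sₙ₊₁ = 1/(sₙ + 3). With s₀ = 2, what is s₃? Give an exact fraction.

16/53

s₁ = 1/(2 + 3) = 1/5.
s₂ = 1/(1/5 + 3) = 5/16.
s₃ = 1/(5/16 + 3) = 16/53.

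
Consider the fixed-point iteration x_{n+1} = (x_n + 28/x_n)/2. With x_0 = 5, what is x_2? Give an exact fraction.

5609/1060

x_1 = (5 + 28/5)/2 = 53/10.
x_2 = (53/10 + 28/(53/10))/2 = 5609/1060.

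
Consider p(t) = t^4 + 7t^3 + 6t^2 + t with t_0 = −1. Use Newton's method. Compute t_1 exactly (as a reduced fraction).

−5/6

p'(t) = 4t^3 + 21t^2 + 12t + 1.
p(−1) = −1, p'(−1) = 6, so t_1 = (−1) − (−1)/6 = −5/6.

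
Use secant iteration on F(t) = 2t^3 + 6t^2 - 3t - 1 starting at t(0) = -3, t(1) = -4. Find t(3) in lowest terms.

-31133/9255

F(-3) = 8, F(-4) = -21. t(2) = (-4) - (-21)·((-4) - (-3))/((-21) - 8) = -95/29.
F(-4) = -21, F(-95/29) = 70896/24389. t(3) = (-95/29) - (70896/24389)·((-95/29) - (-4))/((70896/24389) - (-21)) = -31133/9255.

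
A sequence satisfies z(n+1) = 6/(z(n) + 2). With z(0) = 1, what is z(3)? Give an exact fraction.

z(1) = 6/(1 + 2) = 2.
z(2) = 6/(2 + 2) = 3/2.
z(3) = 6/(3/2 + 2) = 12/7.

12/7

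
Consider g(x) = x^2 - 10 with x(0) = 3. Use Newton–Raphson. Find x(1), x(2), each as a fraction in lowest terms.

x(1) = 19/6, x(2) = 721/228

g'(x) = 2x.
g(3) = -1, g'(3) = 6, so x(1) = 3 - (-1)/6 = 19/6.
g(19/6) = 1/36, g'(19/6) = 19/3, so x(2) = (19/6) - (1/36)/(19/3) = 721/228.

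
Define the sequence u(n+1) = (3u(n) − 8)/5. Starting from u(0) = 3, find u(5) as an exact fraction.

u(1) = (3·3 − 8)/5 = 1/5.
u(2) = (3·(1/5) − 8)/5 = −37/25.
u(3) = (3·(−37/25) − 8)/5 = −311/125.
u(4) = (3·(−311/125) − 8)/5 = −1933/625.
u(5) = (3·(−1933/625) − 8)/5 = −10799/3125.

−10799/3125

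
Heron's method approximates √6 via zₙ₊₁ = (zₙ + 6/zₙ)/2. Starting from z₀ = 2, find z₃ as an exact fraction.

4801/1960

z₁ = (2 + 6/2)/2 = 5/2.
z₂ = (5/2 + 6/(5/2))/2 = 49/20.
z₃ = (49/20 + 6/(49/20))/2 = 4801/1960.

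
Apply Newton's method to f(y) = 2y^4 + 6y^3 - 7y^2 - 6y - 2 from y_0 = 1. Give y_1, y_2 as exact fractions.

f'(y) = 8y^3 + 18y^2 - 14y - 6.
f(1) = -7, f'(1) = 6, so y_1 = 1 - (-7)/6 = 13/6.
f(13/6) = 37093/648, f'(13/6) = 6995/54, so y_2 = (13/6) - (37093/648)/(6995/54) = 48259/27980.

y_1 = 13/6, y_2 = 48259/27980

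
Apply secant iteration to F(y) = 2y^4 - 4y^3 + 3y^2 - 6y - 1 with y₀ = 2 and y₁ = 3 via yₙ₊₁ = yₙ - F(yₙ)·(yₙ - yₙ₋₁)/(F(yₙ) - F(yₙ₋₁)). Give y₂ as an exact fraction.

F(2) = -1, F(3) = 62. y₂ = 3 - 62·(3 - 2)/(62 - (-1)) = 127/63.

127/63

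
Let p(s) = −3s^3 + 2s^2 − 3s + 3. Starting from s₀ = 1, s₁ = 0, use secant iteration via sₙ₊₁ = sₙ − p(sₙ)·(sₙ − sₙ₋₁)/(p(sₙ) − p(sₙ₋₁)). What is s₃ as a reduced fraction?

p(1) = −1, p(0) = 3. s₂ = 0 − 3·(0 − 1)/(3 − (−1)) = 3/4.
p(0) = 3, p(3/4) = 39/64. s₃ = (3/4) − (39/64)·((3/4) − 0)/((39/64) − 3) = 16/17.

16/17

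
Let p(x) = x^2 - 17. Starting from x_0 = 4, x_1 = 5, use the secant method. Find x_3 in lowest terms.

p(4) = -1, p(5) = 8. x_2 = 5 - 8·(5 - 4)/(8 - (-1)) = 37/9.
p(5) = 8, p(37/9) = -8/81. x_3 = (37/9) - (-8/81)·((37/9) - 5)/((-8/81) - 8) = 169/41.

169/41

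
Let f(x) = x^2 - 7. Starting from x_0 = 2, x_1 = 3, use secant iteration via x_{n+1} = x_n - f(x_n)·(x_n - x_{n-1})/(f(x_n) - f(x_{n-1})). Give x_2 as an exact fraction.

13/5

f(2) = -3, f(3) = 2. x_2 = 3 - 2·(3 - 2)/(2 - (-3)) = 13/5.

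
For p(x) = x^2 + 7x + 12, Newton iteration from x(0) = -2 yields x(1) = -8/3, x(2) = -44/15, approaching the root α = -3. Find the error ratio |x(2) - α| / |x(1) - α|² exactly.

3/5

x(1) - α = -8/3 - (-3) = -8/3 + 3 = 1/3, so |x(1) - α| = 1/3.
x(2) - α = -44/15 - (-3) = -44/15 + 3 = 1/15, so |x(2) - α| = 1/15.
|x(1) - α|² = 1/9.
Ratio = (1/15) / (1/9) = 3/5.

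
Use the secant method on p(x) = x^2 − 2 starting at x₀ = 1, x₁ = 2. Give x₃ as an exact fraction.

7/5

p(1) = −1, p(2) = 2. x₂ = 2 − 2·(2 − 1)/(2 − (−1)) = 4/3.
p(2) = 2, p(4/3) = −2/9. x₃ = (4/3) − (−2/9)·((4/3) − 2)/((−2/9) − 2) = 7/5.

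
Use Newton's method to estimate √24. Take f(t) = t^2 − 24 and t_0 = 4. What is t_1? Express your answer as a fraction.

5

f'(t) = 2t.
f(4) = −8, f'(4) = 8, so t_1 = 4 − (−8)/8 = 5.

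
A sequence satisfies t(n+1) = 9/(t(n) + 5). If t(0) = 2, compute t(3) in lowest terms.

396/283

t(1) = 9/(2 + 5) = 9/7.
t(2) = 9/(9/7 + 5) = 63/44.
t(3) = 9/(63/44 + 5) = 396/283.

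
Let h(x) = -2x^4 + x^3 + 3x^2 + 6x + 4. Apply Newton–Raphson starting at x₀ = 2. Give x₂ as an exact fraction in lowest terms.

h'(x) = -8x^3 + 3x^2 + 6x + 6.
h(2) = 4, h'(2) = -34, so x₁ = 2 - 4/(-34) = 36/17.
h(36/17) = -47156/83521, h'(36/17) = -215250/4913, so x₂ = (36/17) - (-47156/83521)/(-215250/4913) = 3850922/1829625.

3850922/1829625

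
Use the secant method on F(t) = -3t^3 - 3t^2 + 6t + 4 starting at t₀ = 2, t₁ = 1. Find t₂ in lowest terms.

7/6

F(2) = -20, F(1) = 4. t₂ = 1 - 4·(1 - 2)/(4 - (-20)) = 7/6.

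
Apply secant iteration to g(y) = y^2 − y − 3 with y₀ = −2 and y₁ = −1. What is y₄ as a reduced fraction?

−241/185

g(−2) = 3, g(−1) = −1. y₂ = (−1) − (−1)·((−1) − (−2))/((−1) − 3) = −5/4.
g(−1) = −1, g(−5/4) = −3/16. y₃ = (−5/4) − (−3/16)·((−5/4) − (−1))/((−3/16) − (−1)) = −17/13.
g(−5/4) = −3/16, g(−17/13) = 3/169. y₄ = (−17/13) − (3/169)·((−17/13) − (−5/4))/((3/169) − (−3/16)) = −241/185.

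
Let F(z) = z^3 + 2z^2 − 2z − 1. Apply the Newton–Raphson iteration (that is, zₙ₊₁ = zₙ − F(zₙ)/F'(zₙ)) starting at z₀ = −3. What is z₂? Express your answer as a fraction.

−51703/19721

F'(z) = 3z^2 + 4z − 2.
F(−3) = −4, F'(−3) = 13, so z₁ = (−3) − (−4)/13 = −35/13.
F(−35/13) = −1392/2197, F'(−35/13) = 1517/169, so z₂ = (−35/13) − (−1392/2197)/(1517/169) = −51703/19721.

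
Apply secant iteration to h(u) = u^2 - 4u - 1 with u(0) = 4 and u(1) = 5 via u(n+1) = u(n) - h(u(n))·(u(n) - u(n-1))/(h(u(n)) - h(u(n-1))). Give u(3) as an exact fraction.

h(4) = -1, h(5) = 4. u(2) = 5 - 4·(5 - 4)/(4 - (-1)) = 21/5.
h(5) = 4, h(21/5) = -4/25. u(3) = (21/5) - (-4/25)·((21/5) - 5)/((-4/25) - 4) = 55/13.

55/13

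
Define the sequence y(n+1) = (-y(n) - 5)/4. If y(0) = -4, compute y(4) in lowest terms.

-259/256

y(1) = (-(-4) - 5)/4 = -1/4.
y(2) = (-(-1/4) - 5)/4 = -19/16.
y(3) = (-(-19/16) - 5)/4 = -61/64.
y(4) = (-(-61/64) - 5)/4 = -259/256.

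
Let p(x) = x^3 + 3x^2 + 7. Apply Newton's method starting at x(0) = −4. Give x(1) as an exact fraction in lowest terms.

p'(x) = 3x^2 + 6x.
p(−4) = −9, p'(−4) = 24, so x(1) = (−4) − (−9)/24 = −29/8.

−29/8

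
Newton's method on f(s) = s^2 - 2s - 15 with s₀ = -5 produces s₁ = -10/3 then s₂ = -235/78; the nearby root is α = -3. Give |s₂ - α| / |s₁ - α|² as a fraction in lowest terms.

s₁ - α = -10/3 - (-3) = -10/3 + 3 = -1/3, so |s₁ - α| = 1/3.
s₂ - α = -235/78 - (-3) = -235/78 + 3 = -1/78, so |s₂ - α| = 1/78.
|s₁ - α|² = 1/9.
Ratio = (1/78) / (1/9) = 3/26.

3/26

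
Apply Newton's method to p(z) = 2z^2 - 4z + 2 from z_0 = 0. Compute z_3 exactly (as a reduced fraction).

p'(z) = 4z - 4.
p(0) = 2, p'(0) = -4, so z_1 = 0 - 2/(-4) = 1/2.
p(1/2) = 1/2, p'(1/2) = -2, so z_2 = (1/2) - (1/2)/(-2) = 3/4.
p(3/4) = 1/8, p'(3/4) = -1, so z_3 = (3/4) - (1/8)/(-1) = 7/8.

7/8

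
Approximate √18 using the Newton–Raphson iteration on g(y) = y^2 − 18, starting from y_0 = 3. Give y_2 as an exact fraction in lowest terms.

17/4

g'(y) = 2y.
g(3) = −9, g'(3) = 6, so y_1 = 3 − (−9)/6 = 9/2.
g(9/2) = 9/4, g'(9/2) = 9, so y_2 = (9/2) − (9/4)/9 = 17/4.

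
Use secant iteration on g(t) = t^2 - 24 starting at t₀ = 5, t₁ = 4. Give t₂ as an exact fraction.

g(5) = 1, g(4) = -8. t₂ = 4 - (-8)·(4 - 5)/((-8) - 1) = 44/9.

44/9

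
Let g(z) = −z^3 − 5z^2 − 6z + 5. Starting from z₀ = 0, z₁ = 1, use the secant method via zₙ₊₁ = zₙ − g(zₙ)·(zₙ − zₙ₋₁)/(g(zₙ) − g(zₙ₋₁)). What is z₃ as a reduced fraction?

g(0) = 5, g(1) = −7. z₂ = 1 − (−7)·(1 − 0)/((−7) − 5) = 5/12.
g(1) = −7, g(5/12) = 2695/1728. z₃ = (5/12) − (2695/1728)·((5/12) − 1)/((2695/1728) − (−7)) = 1105/2113.

1105/2113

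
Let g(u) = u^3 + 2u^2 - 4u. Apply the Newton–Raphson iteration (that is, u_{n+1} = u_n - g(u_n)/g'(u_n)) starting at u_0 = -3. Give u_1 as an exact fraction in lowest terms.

-36/11

g'(u) = 3u^2 + 4u - 4.
g(-3) = 3, g'(-3) = 11, so u_1 = (-3) - 3/11 = -36/11.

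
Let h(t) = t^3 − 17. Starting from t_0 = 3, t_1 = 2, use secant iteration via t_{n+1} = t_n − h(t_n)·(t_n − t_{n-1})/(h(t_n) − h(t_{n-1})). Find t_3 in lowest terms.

4709/1813

h(3) = 10, h(2) = −9. t_2 = 2 − (−9)·(2 − 3)/((−9) − 10) = 47/19.
h(2) = −9, h(47/19) = −12780/6859. t_3 = (47/19) − (−12780/6859)·((47/19) − 2)/((−12780/6859) − (−9)) = 4709/1813.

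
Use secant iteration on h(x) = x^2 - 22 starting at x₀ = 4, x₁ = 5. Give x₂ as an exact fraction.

h(4) = -6, h(5) = 3. x₂ = 5 - 3·(5 - 4)/(3 - (-6)) = 14/3.

14/3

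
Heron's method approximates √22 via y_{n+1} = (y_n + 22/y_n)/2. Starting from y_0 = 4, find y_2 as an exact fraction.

713/152

y_1 = (4 + 22/4)/2 = 19/4.
y_2 = (19/4 + 22/(19/4))/2 = 713/152.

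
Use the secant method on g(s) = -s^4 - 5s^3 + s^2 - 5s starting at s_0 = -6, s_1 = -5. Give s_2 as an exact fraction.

-21/4

g(-6) = -150, g(-5) = 50. s_2 = (-5) - 50·((-5) - (-6))/(50 - (-150)) = -21/4.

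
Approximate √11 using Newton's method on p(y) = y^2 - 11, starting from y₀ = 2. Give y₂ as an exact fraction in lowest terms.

p'(y) = 2y.
p(2) = -7, p'(2) = 4, so y₁ = 2 - (-7)/4 = 15/4.
p(15/4) = 49/16, p'(15/4) = 15/2, so y₂ = (15/4) - (49/16)/(15/2) = 401/120.

401/120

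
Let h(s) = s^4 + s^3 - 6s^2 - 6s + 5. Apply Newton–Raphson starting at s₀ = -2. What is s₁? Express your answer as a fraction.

-3/2

h'(s) = 4s^3 + 3s^2 - 12s - 6.
h(-2) = 1, h'(-2) = -2, so s₁ = (-2) - 1/(-2) = -3/2.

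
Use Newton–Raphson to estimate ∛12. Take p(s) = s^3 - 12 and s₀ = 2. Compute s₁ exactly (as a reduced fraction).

7/3

p'(s) = 3s^2.
p(2) = -4, p'(2) = 12, so s₁ = 2 - (-4)/12 = 7/3.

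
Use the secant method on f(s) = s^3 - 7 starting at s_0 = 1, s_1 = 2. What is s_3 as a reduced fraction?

1045/547

f(1) = -6, f(2) = 1. s_2 = 2 - 1·(2 - 1)/(1 - (-6)) = 13/7.
f(2) = 1, f(13/7) = -204/343. s_3 = (13/7) - (-204/343)·((13/7) - 2)/((-204/343) - 1) = 1045/547.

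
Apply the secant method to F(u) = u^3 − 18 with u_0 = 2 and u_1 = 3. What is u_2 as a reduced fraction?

F(2) = −10, F(3) = 9. u_2 = 3 − 9·(3 − 2)/(9 − (−10)) = 48/19.

48/19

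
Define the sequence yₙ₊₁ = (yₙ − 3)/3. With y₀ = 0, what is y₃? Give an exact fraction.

−13/9

y₁ = (0 − 3)/3 = −1.
y₂ = ((−1) − 3)/3 = −4/3.
y₃ = ((−4/3) − 3)/3 = −13/9.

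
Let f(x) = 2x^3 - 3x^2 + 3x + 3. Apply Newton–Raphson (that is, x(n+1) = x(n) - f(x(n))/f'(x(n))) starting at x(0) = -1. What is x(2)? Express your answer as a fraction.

-149/261

f'(x) = 6x^2 - 6x + 3.
f(-1) = -5, f'(-1) = 15, so x(1) = (-1) - (-5)/15 = -2/3.
f(-2/3) = -25/27, f'(-2/3) = 29/3, so x(2) = (-2/3) - (-25/27)/(29/3) = -149/261.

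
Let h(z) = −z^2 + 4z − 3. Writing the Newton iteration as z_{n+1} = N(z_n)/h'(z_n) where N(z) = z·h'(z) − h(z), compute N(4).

−13

h'(z) = −2z + 4.
N(z) = z·h'(z) − h(z) = z·(−2z + 4) − (−z^2 + 4z − 3) = −z^2 + 3.
N(4) = −13.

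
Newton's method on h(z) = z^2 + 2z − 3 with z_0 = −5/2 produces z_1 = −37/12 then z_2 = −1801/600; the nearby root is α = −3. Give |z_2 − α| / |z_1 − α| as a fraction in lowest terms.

1/50

z_1 − α = −37/12 − (−3) = −37/12 + 3 = −1/12, so |z_1 − α| = 1/12.
z_2 − α = −1801/600 − (−3) = −1801/600 + 3 = −1/600, so |z_2 − α| = 1/600.
Ratio = (1/600) / (1/12) = 1/50.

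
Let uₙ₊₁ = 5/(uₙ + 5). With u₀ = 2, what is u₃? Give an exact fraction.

u₁ = 5/(2 + 5) = 5/7.
u₂ = 5/(5/7 + 5) = 7/8.
u₃ = 5/(7/8 + 5) = 40/47.

40/47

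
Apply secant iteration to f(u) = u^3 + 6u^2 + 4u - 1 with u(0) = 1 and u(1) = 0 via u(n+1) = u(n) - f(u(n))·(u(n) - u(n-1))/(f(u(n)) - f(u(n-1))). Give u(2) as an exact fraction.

f(1) = 10, f(0) = -1. u(2) = 0 - (-1)·(0 - 1)/((-1) - 10) = 1/11.

1/11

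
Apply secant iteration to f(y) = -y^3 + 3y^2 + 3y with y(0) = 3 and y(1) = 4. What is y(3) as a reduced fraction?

f(3) = 9, f(4) = -4. y(2) = 4 - (-4)·(4 - 3)/((-4) - 9) = 48/13.
f(4) = -4, f(48/13) = 3600/2197. y(3) = (48/13) - (3600/2197)·((48/13) - 4)/((3600/2197) - (-4)) = 11712/3097.

11712/3097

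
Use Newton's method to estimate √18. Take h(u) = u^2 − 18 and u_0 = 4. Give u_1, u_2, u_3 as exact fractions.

u_1 = 17/4, u_2 = 577/136, u_3 = 665857/156944

h'(u) = 2u.
h(4) = −2, h'(4) = 8, so u_1 = 4 − (−2)/8 = 17/4.
h(17/4) = 1/16, h'(17/4) = 17/2, so u_2 = (17/4) − (1/16)/(17/2) = 577/136.
h(577/136) = 1/18496, h'(577/136) = 577/68, so u_3 = (577/136) − (1/18496)/(577/68) = 665857/156944.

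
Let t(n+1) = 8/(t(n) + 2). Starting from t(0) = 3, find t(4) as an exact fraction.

76/37

t(1) = 8/(3 + 2) = 8/5.
t(2) = 8/(8/5 + 2) = 20/9.
t(3) = 8/(20/9 + 2) = 36/19.
t(4) = 8/(36/19 + 2) = 76/37.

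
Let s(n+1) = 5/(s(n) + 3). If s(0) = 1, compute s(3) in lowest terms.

s(1) = 5/(1 + 3) = 5/4.
s(2) = 5/(5/4 + 3) = 20/17.
s(3) = 5/(20/17 + 3) = 85/71.

85/71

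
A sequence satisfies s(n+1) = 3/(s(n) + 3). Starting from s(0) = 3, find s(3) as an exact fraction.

s(1) = 3/(3 + 3) = 1/2.
s(2) = 3/(1/2 + 3) = 6/7.
s(3) = 3/(6/7 + 3) = 7/9.

7/9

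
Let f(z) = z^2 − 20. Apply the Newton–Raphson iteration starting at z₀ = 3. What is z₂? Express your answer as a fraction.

1561/348

f'(z) = 2z.
f(3) = −11, f'(3) = 6, so z₁ = 3 − (−11)/6 = 29/6.
f(29/6) = 121/36, f'(29/6) = 29/3, so z₂ = (29/6) − (121/36)/(29/3) = 1561/348.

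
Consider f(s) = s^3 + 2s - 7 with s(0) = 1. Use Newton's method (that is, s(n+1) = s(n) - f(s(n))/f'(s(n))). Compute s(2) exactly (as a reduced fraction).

f'(s) = 3s^2 + 2.
f(1) = -4, f'(1) = 5, so s(1) = 1 - (-4)/5 = 9/5.
f(9/5) = 304/125, f'(9/5) = 293/25, so s(2) = (9/5) - (304/125)/(293/25) = 2333/1465.

2333/1465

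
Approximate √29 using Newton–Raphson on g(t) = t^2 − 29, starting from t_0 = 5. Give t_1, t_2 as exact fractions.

g'(t) = 2t.
g(5) = −4, g'(5) = 10, so t_1 = 5 − (−4)/10 = 27/5.
g(27/5) = 4/25, g'(27/5) = 54/5, so t_2 = (27/5) − (4/25)/(54/5) = 727/135.

t_1 = 27/5, t_2 = 727/135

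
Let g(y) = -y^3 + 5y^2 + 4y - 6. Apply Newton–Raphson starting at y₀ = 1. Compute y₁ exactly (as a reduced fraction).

g'(y) = -3y^2 + 10y + 4.
g(1) = 2, g'(1) = 11, so y₁ = 1 - 2/11 = 9/11.

9/11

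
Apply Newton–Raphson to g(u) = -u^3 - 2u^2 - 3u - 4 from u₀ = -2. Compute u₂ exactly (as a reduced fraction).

-2812/1701

g'(u) = -3u^2 - 4u - 3.
g(-2) = 2, g'(-2) = -7, so u₁ = (-2) - 2/(-7) = -12/7.
g(-12/7) = 104/343, g'(-12/7) = -243/49, so u₂ = (-12/7) - (104/343)/(-243/49) = -2812/1701.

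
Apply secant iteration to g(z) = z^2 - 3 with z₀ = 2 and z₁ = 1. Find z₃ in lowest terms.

7/4

g(2) = 1, g(1) = -2. z₂ = 1 - (-2)·(1 - 2)/((-2) - 1) = 5/3.
g(1) = -2, g(5/3) = -2/9. z₃ = (5/3) - (-2/9)·((5/3) - 1)/((-2/9) - (-2)) = 7/4.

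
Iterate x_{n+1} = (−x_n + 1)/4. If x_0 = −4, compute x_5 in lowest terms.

x_1 = (−(−4) + 1)/4 = 5/4.
x_2 = (−(5/4) + 1)/4 = −1/16.
x_3 = (−(−1/16) + 1)/4 = 17/64.
x_4 = (−(17/64) + 1)/4 = 47/256.
x_5 = (−(47/256) + 1)/4 = 209/1024.

209/1024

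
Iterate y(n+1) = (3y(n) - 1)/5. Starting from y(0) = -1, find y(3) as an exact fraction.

y(1) = (3·(-1) - 1)/5 = -4/5.
y(2) = (3·(-4/5) - 1)/5 = -17/25.
y(3) = (3·(-17/25) - 1)/5 = -76/125.

-76/125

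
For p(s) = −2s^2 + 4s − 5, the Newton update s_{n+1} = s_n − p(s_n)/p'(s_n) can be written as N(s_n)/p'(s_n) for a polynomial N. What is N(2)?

−3

p'(s) = −4s + 4.
N(s) = s·p'(s) − p(s) = s·(−4s + 4) − (−2s^2 + 4s − 5) = −2s^2 + 5.
N(2) = −3.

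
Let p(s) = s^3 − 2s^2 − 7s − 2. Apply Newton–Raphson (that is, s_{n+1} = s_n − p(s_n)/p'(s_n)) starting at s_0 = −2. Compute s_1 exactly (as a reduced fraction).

−22/13

p'(s) = 3s^2 − 4s − 7.
p(−2) = −4, p'(−2) = 13, so s_1 = (−2) − (−4)/13 = −22/13.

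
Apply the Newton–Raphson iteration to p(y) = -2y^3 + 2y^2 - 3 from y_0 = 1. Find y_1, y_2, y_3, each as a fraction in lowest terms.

p'(y) = -6y^2 + 4y.
p(1) = -3, p'(1) = -2, so y_1 = 1 - (-3)/(-2) = -1/2.
p(-1/2) = -9/4, p'(-1/2) = -7/2, so y_2 = (-1/2) - (-9/4)/(-7/2) = -8/7.
p(-8/7) = 891/343, p'(-8/7) = -608/49, so y_3 = (-8/7) - (891/343)/(-608/49) = -3973/4256.

y_1 = -1/2, y_2 = -8/7, y_3 = -3973/4256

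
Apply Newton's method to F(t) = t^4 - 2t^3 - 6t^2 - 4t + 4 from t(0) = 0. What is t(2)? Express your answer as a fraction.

F'(t) = 4t^3 - 6t^2 - 12t - 4.
F(0) = 4, F'(0) = -4, so t(1) = 0 - 4/(-4) = 1.
F(1) = -7, F'(1) = -18, so t(2) = 1 - (-7)/(-18) = 11/18.

11/18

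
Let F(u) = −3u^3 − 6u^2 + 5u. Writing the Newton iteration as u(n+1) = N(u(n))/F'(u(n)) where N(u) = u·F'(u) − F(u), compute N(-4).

288

F'(u) = −9u^2 − 12u + 5.
N(u) = u·F'(u) − F(u) = u·(−9u^2 − 12u + 5) − (−3u^3 − 6u^2 + 5u) = −6u^3 − 6u^2.
N(-4) = 288.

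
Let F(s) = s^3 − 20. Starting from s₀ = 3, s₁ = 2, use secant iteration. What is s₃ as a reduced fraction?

1335/487

F(3) = 7, F(2) = −12. s₂ = 2 − (−12)·(2 − 3)/((−12) − 7) = 50/19.
F(2) = −12, F(50/19) = −12180/6859. s₃ = (50/19) − (−12180/6859)·((50/19) − 2)/((−12180/6859) − (−12)) = 1335/487.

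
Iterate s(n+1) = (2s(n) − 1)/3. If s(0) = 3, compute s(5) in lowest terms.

−115/243

s(1) = (2·3 − 1)/3 = 5/3.
s(2) = (2·(5/3) − 1)/3 = 7/9.
s(3) = (2·(7/9) − 1)/3 = 5/27.
s(4) = (2·(5/27) − 1)/3 = −17/81.
s(5) = (2·(−17/81) − 1)/3 = −115/243.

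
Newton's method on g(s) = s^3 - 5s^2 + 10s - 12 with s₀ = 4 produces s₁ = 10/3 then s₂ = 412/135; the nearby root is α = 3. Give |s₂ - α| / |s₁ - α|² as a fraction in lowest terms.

s₁ - α = 10/3 - 3 = 1/3, so |s₁ - α| = 1/3.
s₂ - α = 412/135 - 3 = 7/135, so |s₂ - α| = 7/135.
|s₁ - α|² = 1/9.
Ratio = (7/135) / (1/9) = 7/15.

7/15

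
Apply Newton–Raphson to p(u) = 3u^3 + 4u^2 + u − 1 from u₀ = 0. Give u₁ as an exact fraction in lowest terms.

p'(u) = 9u^2 + 8u + 1.
p(0) = −1, p'(0) = 1, so u₁ = 0 − (−1)/1 = 1.

1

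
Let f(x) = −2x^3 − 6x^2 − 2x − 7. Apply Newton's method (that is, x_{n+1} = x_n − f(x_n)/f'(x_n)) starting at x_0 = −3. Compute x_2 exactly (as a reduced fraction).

−129351/42430

f'(x) = −6x^2 − 12x − 2.
f(−3) = −1, f'(−3) = −20, so x_1 = (−3) − (−1)/(−20) = −61/20.
f(−61/20) = 121/4000, f'(−61/20) = −4243/200, so x_2 = (−61/20) − (121/4000)/(−4243/200) = −129351/42430.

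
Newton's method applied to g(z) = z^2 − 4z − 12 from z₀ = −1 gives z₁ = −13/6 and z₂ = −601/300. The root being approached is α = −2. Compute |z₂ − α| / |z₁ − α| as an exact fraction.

z₁ − α = −13/6 − (−2) = −13/6 + 2 = −1/6, so |z₁ − α| = 1/6.
z₂ − α = −601/300 − (−2) = −601/300 + 2 = −1/300, so |z₂ − α| = 1/300.
Ratio = (1/300) / (1/6) = 1/50.

1/50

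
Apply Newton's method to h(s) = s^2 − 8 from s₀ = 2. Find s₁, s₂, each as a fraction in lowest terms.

h'(s) = 2s.
h(2) = −4, h'(2) = 4, so s₁ = 2 − (−4)/4 = 3.
h(3) = 1, h'(3) = 6, so s₂ = 3 − 1/6 = 17/6.

s₁ = 3, s₂ = 17/6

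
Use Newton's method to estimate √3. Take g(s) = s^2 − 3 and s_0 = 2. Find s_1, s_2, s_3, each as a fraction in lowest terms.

s_1 = 7/4, s_2 = 97/56, s_3 = 18817/10864

g'(s) = 2s.
g(2) = 1, g'(2) = 4, so s_1 = 2 − 1/4 = 7/4.
g(7/4) = 1/16, g'(7/4) = 7/2, so s_2 = (7/4) − (1/16)/(7/2) = 97/56.
g(97/56) = 1/3136, g'(97/56) = 97/28, so s_3 = (97/56) − (1/3136)/(97/28) = 18817/10864.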